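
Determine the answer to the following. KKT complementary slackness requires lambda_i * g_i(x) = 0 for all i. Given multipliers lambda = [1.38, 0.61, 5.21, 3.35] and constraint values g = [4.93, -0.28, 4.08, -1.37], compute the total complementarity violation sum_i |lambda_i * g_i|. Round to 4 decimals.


KKT complementary slackness check:
lambda_1 * g_1 = 1.38 * 4.93 = 6.8034
lambda_2 * g_2 = 0.61 * -0.28 = -0.1708
lambda_3 * g_3 = 5.21 * 4.08 = 21.2568
lambda_4 * g_4 = 3.35 * -1.37 = -4.5895
Total violation = 6.8034 + 0.1708 + 21.2568 + 4.5895 = 32.8205


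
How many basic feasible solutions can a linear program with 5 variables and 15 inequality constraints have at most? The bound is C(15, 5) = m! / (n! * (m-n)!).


Each vertex corresponds to some choice of n active constraints out of m, so the number of vertices is at most C(m, n) = m! / (n!(m-n)!).
m = 15, n = 5
Numerator: 15 * 14 * 13 * 12 * 11
Denominator: 5! = 120
C(15, 5) = 3003


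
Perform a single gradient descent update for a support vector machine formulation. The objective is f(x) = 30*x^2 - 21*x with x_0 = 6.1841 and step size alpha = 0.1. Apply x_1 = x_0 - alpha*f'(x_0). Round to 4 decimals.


We compute the gradient at x_0 and apply the update.
f'(x) = 60*x - 21
f'(6.1841) = 60*6.1841 - 21 = 350.046
x_1 = 6.1841 - 0.1*350.046 = -28.8205


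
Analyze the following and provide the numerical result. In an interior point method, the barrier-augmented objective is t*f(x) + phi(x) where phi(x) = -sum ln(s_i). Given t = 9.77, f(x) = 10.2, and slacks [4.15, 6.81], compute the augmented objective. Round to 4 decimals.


Step 1: Compute log-barrier.
ln values: [1.4231, 1.9184]
phi = -(1.4231 + 1.9184) = -3.3415
Step 2: Compute augmented objective.
t*f(x) = 9.77*10.2 = 99.654
Total = 99.654 - 3.3415 = 96.3125


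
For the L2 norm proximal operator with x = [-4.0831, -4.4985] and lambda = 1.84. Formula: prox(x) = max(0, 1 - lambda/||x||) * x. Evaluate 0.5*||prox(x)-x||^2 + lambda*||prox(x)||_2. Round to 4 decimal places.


Step 1: Compute ||x||.
||x|| = 6.0752
Step 2: Compute scaling factor.
scale = max(0, 1 - 1.84/6.0752) = 0.6971
Step 3: prox(x) = [-2.8465, -3.136]
||prox(x)|| = 4.2352
Step 4: Proximal objective.
0.5*||prox-x||^2 = 1.6928
lambda*||prox|| = 7.7928
Total = 9.4856


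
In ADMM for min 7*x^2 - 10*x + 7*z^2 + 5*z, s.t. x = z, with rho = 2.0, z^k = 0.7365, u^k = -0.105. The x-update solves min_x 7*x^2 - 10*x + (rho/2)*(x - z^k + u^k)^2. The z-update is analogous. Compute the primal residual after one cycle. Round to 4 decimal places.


ADMM iteration with rho = 2.0, z^k = 0.7365, u^k = -0.105
Step 1: x-update.
Minimize 7*x^2 - 10*x + (2.0/2)*(x - 0.7365 - 0.105)^2
FOC: (2*7 + 2.0)*x = 10 + 2.0*(0.7365 + 0.105)
x^{k+1} = 0.7302
Step 2: z-update.
Minimize 7*z^2 + 5*z + (2.0/2)*(0.7302 - z - 0.105)^2
FOC: (2*7 + 2.0)*z = -5 + 2.0*(0.7302 - 0.105)
z^{k+1} = -0.2344
Step 3: u-update.
u^{k+1} = -0.105 + 0.7302 + 0.2344 = 0.8595
Step 4: Primal residual = |0.7302 + 0.2344| = 0.9645


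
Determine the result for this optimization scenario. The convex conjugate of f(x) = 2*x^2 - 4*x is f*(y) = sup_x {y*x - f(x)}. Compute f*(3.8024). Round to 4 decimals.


f*(y) = sup_x {y*x - a*x^2 - b*x} = sup_x {(y-b)*x - a*x^2}
FOC: (y - b) - 2a*x = 0 => x* = (y - b)/(2a)
x* = (3.8024 + 4)/(2*2) = 1.9506
f*(3.8024) = (y-b)^2/(4a) = (3.8024 + 4)^2/(4*2)
= 60.8774/8 = 7.6097


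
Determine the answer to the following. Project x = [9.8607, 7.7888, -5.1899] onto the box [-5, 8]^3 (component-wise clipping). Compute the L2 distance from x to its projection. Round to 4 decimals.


Project each component onto [-5, 8].
clip(9.8607) = 8.0, clip(7.7888) = 7.7888, clip(-5.1899) = -5.0
Projection = [8.0, 7.7888, -5.0]
Squared diffs: [3.4622, 0.0, 0.0361]
Distance = sqrt(3.4983) = 1.8704


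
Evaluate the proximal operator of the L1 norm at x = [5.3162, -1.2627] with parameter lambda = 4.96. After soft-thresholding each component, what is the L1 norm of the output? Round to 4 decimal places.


Soft-thresholding with lambda = 4.96:
prox(5.3162) = sign(5.3162)*max(|5.3162| - 4.96, 0) = 0.3562
prox(-1.2627) = sign(-1.2627)*max(|-1.2627| - 4.96, 0) = 0.0
prox(x) = [0.3562, 0.0]
||prox(x)||_1 = 0.3562 + 0.0 = 0.3562


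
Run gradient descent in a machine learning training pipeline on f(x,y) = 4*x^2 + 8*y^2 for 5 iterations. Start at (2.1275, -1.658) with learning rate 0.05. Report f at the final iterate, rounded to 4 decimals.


Gradient descent on f(x,y) = 4*x^2 + 8*y^2.
Starting point: (2.1275, -1.658), alpha = 0.05
Step 1: grad_x = 2*4*2.1275 = 17.02, grad_y = 2*8*-1.658 = -26.528
  x_1 = 2.1275 - 0.05*17.02 = 1.2765
  y_1 = -1.658 - 0.05*-26.528 = -0.3316
Step 2: grad_x = 2*4*1.2765 = 10.212, grad_y = 2*8*-0.3316 = -5.3056
  x_2 = 1.2765 - 0.05*10.212 = 0.7659
  y_2 = -0.3316 - 0.05*-5.3056 = -0.0663
Step 3: grad_x = 2*4*0.7659 = 6.1272, grad_y = 2*8*-0.0663 = -1.0611
  x_3 = 0.7659 - 0.05*6.1272 = 0.4595
  y_3 = -0.0663 - 0.05*-1.0611 = -0.0133
Step 4: grad_x = 2*4*0.4595 = 3.6763, grad_y = 2*8*-0.0133 = -0.2122
  x_4 = 0.4595 - 0.05*3.6763 = 0.2757
  y_4 = -0.0133 - 0.05*-0.2122 = -0.0027
Step 5: grad_x = 2*4*0.2757 = 2.2058, grad_y = 2*8*-0.0027 = -0.0424
  x_5 = 0.2757 - 0.05*2.2058 = 0.1654
  y_5 = -0.0027 - 0.05*-0.0424 = -0.0005
f(0.1654, -0.0005) = 4*0.1654^2 + 8*(-0.0005)^2 = 0.1095


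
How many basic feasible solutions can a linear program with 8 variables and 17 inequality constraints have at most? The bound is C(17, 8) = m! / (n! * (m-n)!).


Each vertex corresponds to some choice of n active constraints out of m, so the number of vertices is at most C(m, n) = m! / (n!(m-n)!).
m = 17, n = 8
Numerator: 17 * 16 * 15 * 14 * 13 * 12 * 11 * 10
Denominator: 8! = 40320
C(17, 8) = 24310


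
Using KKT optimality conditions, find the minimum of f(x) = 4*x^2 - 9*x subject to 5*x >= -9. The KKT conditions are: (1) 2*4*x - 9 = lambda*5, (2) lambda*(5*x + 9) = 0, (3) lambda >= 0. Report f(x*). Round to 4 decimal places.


Step 1: Try lambda = 0 (constraint inactive).
Stationarity: 2*4*x - 9 = 0
x* = 9/(2*4) = 1.125
Check constraint: 5*1.125 = 5.625 >= -9 -- satisfied.
Step 2: Compute optimal value.
f(x*) = 4*1.125^2 - 9*1.125 = -5.0625


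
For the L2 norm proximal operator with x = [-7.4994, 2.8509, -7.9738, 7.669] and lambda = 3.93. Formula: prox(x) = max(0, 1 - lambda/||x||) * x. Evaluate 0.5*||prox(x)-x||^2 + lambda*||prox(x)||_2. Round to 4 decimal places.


Step 1: Compute ||x||.
||x|| = 13.6662
Step 2: Compute scaling factor.
scale = max(0, 1 - 3.93/13.6662) = 0.7124
Step 3: prox(x) = [-5.3428, 2.0311, -5.6808, 5.4636]
||prox(x)|| = 9.7362
Step 4: Proximal objective.
0.5*||prox-x||^2 = 7.7225
lambda*||prox|| = 38.2633
Total = 45.9855


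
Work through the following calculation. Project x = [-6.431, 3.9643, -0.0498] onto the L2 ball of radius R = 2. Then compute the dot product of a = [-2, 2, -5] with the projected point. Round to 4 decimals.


Step 1: Compute ||x|| (intermediates to 6 decimals).
||x|| = sqrt((-6.431)^2 + 3.9643^2 + (-0.0498)^2) = 7.55486
Step 2: Project.
Since ||x|| > R, scale = R/||x|| = 2/7.55486 = 0.26473, proj(x) = scale * x
proj(x) = [-1.702479, 1.049469, -0.013184]
Step 3: Dot product.
a^T * proj(x) = -2*(-1.702479) + 2*1.049469 - 5*(-0.013184) = 5.5698


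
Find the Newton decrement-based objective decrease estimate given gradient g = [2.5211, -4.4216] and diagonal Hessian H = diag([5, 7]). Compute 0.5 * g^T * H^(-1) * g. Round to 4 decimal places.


Step 1: H is diagonal, so H^(-1) * g = [0.5042, -0.6317].
Step 2: g^T H^(-1) g = sum_i g_i^2 / H_ii
  = (2.5211)^2/5 + (-4.4216)^2/7
  = 1.2712 + 2.7929 = 4.0641
Step 3: Objective decrease = 0.5 * g^T H^(-1) g = 2.0321


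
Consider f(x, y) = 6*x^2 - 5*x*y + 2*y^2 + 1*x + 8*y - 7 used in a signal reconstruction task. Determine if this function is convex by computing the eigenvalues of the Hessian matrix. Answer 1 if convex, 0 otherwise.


The Hessian of f(x,y) = 6*x^2 - 5*x*y + 2*y^2 + 1*x + 8*y - 7 is:
H = [[12, -5], [-5, 4]]
Trace = 12 + 4 = 16
Determinant = 12*4 - (-5)^2 = 23
Discriminant = (16)^2 - 4*23 = 164.0
Eigenvalues: lambda_1 = 1.5969, lambda_2 = 14.4031
The function is convex.

1


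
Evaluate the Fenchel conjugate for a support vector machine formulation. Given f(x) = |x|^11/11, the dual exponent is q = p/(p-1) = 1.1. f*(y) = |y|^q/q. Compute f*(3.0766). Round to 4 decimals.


The conjugate exponent q satisfies 1/p + 1/q = 1.
p = 11, so q = 11/(11 - 1) = 1.1
|y|^q = 3.0766^1.1 = 3.4425
f*(3.0766) = 3.4425 / 1.1 = 3.1296


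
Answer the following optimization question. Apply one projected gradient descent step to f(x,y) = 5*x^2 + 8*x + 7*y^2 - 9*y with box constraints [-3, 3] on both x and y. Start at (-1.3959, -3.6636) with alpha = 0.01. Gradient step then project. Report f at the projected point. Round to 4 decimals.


Step 1: Compute gradient at (-1.3959, -3.6636).
grad_x = 2*5*-1.3959 + 8 = -5.959
grad_y = 2*7*-3.6636 - 9 = -60.2904
Step 2: Gradient step.
x_raw = -1.3959 - 0.01*-5.959 = -1.3363
y_raw = -3.6636 - 0.01*-60.2904 = -3.0607
Step 3: Project onto [-3, 3].
x_proj = clip(-1.3363) = -1.3363
y_proj = clip(-3.0607) = -3.0
Step 4: Evaluate f.
f(-1.3363, -3.0) = 88.2381


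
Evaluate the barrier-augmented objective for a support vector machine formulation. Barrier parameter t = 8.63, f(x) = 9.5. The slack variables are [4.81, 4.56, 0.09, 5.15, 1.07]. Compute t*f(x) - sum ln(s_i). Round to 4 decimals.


Step 1: Compute log-barrier.
ln values: [1.5707, 1.5173, -2.4079, 1.639, 0.0677]
phi = -(1.5707 + 1.5173 - 2.4079 + 1.639 + 0.0677) = -2.3867
Step 2: Compute augmented objective.
t*f(x) = 8.63*9.5 = 81.985
Total = 81.985 - 2.3867 = 79.5983


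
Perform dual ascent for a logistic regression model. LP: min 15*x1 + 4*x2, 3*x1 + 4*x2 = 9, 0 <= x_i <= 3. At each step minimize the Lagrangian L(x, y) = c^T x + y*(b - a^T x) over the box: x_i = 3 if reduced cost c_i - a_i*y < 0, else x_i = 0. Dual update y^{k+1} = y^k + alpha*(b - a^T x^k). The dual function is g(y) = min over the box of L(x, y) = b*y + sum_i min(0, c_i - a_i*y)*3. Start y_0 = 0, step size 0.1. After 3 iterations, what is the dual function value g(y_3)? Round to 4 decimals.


Dual ascent for LP: min 15*x1 + 4*x2, 3*x1 + 4*x2 = 9, 0 <= x_i <= 3
Step 1: y^k = 0.0, reduced costs: (15.0, 4.0)
  x^k = (0.0, 0.0), subgradient = b - a^T x = 9.0
  y^{k+1} = 0.0 + 0.1*9.0 = 0.9
Step 2: y^k = 0.9, reduced costs: (12.3, 0.4)
  x^k = (0.0, 0.0), subgradient = b - a^T x = 9.0
  y^{k+1} = 0.9 + 0.1*9.0 = 1.8
Step 3: y^k = 1.8, reduced costs: (9.6, -3.2)
  x^k = (0.0, 3.0), subgradient = b - a^T x = -3.0
  y^{k+1} = 1.8 + 0.1*-3.0 = 1.5
Dual objective at y_3 = 1.5: reduced costs (10.5, -2.0), box minimizer x = (0.0, 3.0)
g(y_3) = b*y + (c1 - a1*y)*x1 + (c2 - a2*y)*x2 = 9*1.5 + 10.5*0.0 + (-2.0)*3.0 = 13.5 + 0.0 - 6.0 = 7.5


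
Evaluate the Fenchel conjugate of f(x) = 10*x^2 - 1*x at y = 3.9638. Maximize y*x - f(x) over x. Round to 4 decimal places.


f*(y) = sup_x {y*x - a*x^2 - b*x} = sup_x {(y-b)*x - a*x^2}
FOC: (y - b) - 2a*x = 0 => x* = (y - b)/(2a)
x* = (3.9638 + 1)/(2*10) = 0.2482
f*(3.9638) = (y-b)^2/(4a) = (3.9638 + 1)^2/(4*10)
= 24.6393/40 = 0.616


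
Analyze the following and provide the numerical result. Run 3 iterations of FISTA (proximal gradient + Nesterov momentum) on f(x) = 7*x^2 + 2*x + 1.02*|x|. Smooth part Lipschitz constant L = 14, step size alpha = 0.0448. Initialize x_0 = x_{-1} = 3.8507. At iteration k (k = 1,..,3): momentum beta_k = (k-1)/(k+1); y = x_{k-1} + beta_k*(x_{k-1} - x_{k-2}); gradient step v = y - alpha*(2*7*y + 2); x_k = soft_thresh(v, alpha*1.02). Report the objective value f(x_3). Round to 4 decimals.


FISTA on f(x) = 7*x^2 + 2*x + 1.02*|x|
L = 14, alpha = 0.0448
Iteration 1: beta = 0.0, y = 3.8507 + 0.0*(3.8507 - 3.8507) = 3.8507
  grad(y) = 55.9098, v = y - alpha*grad = 1.3459
  prox(v) = soft_thresh(1.3459, 0.0457) = 1.3002
Iteration 2: beta = 0.3333, y = 1.3002 + 0.3333*(1.3002 - 3.8507) = 0.4501
  grad(y) = 8.3013, v = y - alpha*grad = 0.0782
  prox(v) = soft_thresh(0.0782, 0.0457) = 0.0325
Iteration 3: beta = 0.5, y = 0.0325 + 0.5*(0.0325 - 1.3002) = -0.6014
  grad(y) = -6.4192, v = y - alpha*grad = -0.3138
  prox(v) = soft_thresh(-0.3138, 0.0457) = -0.2681
f(x_3) = 7*(-0.2681)^2 + 2*(-0.2681) + 1.02*|-0.2681| = 0.2404


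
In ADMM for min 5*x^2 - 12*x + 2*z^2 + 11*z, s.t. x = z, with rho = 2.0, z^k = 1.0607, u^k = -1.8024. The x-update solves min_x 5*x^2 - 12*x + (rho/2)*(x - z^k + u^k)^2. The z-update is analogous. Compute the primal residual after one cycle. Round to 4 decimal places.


ADMM iteration with rho = 2.0, z^k = 1.0607, u^k = -1.8024
Step 1: x-update.
Minimize 5*x^2 - 12*x + (2.0/2)*(x - 1.0607 - 1.8024)^2
FOC: (2*5 + 2.0)*x = 12 + 2.0*(1.0607 + 1.8024)
x^{k+1} = 1.4772
Step 2: z-update.
Minimize 2*z^2 + 11*z + (2.0/2)*(1.4772 - z - 1.8024)^2
FOC: (2*2 + 2.0)*z = -11 + 2.0*(1.4772 - 1.8024)
z^{k+1} = -1.9417
Step 3: u-update.
u^{k+1} = -1.8024 + 1.4772 + 1.9417 = 1.6165
Step 4: Primal residual = |1.4772 + 1.9417| = 3.4189


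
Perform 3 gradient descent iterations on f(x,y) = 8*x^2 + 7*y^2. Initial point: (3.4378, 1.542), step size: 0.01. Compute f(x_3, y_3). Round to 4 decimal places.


Gradient descent on f(x,y) = 8*x^2 + 7*y^2.
Starting point: (3.4378, 1.542), alpha = 0.01
Step 1: grad_x = 2*8*3.4378 = 55.0048, grad_y = 2*7*1.542 = 21.588
  x_1 = 3.4378 - 0.01*55.0048 = 2.8878
  y_1 = 1.542 - 0.01*21.588 = 1.3261
Step 2: grad_x = 2*8*2.8878 = 46.204, grad_y = 2*7*1.3261 = 18.5657
  x_2 = 2.8878 - 0.01*46.204 = 2.4257
  y_2 = 1.3261 - 0.01*18.5657 = 1.1405
Step 3: grad_x = 2*8*2.4257 = 38.8114, grad_y = 2*7*1.1405 = 15.9665
  x_3 = 2.4257 - 0.01*38.8114 = 2.0376
  y_3 = 1.1405 - 0.01*15.9665 = 0.9808
f(2.0376, 0.9808) = 8*2.0376^2 + 7*0.9808^2 = 39.9482


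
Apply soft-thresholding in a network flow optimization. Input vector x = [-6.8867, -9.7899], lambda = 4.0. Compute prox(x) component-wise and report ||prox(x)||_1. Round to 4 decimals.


Soft-thresholding with lambda = 4.0:
prox(-6.8867) = sign(-6.8867)*max(|-6.8867| - 4.0, 0) = -2.8867
prox(-9.7899) = sign(-9.7899)*max(|-9.7899| - 4.0, 0) = -5.7899
prox(x) = [-2.8867, -5.7899]
||prox(x)||_1 = 2.8867 + 5.7899 = 8.6766


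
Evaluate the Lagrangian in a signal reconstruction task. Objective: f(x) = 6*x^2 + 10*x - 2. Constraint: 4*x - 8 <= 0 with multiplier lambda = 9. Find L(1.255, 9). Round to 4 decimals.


Step 1: Evaluate f(x).
f(1.255) = 6*1.255^2 + 10*1.255 - 2 = 20.0002
Step 2: Evaluate g(x).
g(1.255) = 4*1.255 - 8 = -2.98
Step 3: Compute Lagrangian.
L = 20.0002 + 9*-2.98 = -6.8199


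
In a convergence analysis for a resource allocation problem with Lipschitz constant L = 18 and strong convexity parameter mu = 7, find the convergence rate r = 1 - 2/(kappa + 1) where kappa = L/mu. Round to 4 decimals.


Step 1: Compute the condition number.
kappa = L/mu = 18/7 = 2.5714
Step 2: Compute the convergence rate.
r = 1 - 2/(kappa + 1) = 1 - 2*mu/(L + mu) = (L - mu)/(L + mu) = 11/25 = 0.44


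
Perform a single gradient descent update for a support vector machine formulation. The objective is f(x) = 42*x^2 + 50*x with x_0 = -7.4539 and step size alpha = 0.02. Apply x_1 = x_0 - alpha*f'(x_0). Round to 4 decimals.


We compute the gradient at x_0 and apply the update.
f'(x) = 84*x + 50
f'(-7.4539) = 84*-7.4539 + 50 = -576.1276
x_1 = -7.4539 - 0.02*-576.1276 = 4.0687


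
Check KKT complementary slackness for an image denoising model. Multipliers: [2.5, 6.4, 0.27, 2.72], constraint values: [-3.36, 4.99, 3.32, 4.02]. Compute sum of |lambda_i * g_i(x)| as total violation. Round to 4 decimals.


KKT complementary slackness check:
lambda_1 * g_1 = 2.5 * -3.36 = -8.4
lambda_2 * g_2 = 6.4 * 4.99 = 31.936
lambda_3 * g_3 = 0.27 * 3.32 = 0.8964
lambda_4 * g_4 = 2.72 * 4.02 = 10.9344
Total violation = 8.4 + 31.936 + 0.8964 + 10.9344 = 52.1668


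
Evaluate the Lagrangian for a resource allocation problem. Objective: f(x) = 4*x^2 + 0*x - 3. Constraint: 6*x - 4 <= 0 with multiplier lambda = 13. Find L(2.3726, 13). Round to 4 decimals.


Step 1: Evaluate f(x).
f(2.3726) = 4*2.3726^2 + 0*2.3726 - 3 = 19.5169
Step 2: Evaluate g(x).
g(2.3726) = 6*2.3726 - 4 = 10.2356
Step 3: Compute Lagrangian.
L = 19.5169 + 13*10.2356 = 152.5797


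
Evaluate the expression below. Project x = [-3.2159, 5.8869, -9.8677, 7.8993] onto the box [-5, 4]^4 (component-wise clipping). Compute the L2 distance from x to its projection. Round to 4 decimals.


Project each component onto [-5, 4].
clip(-3.2159) = -3.2159, clip(5.8869) = 4.0, clip(-9.8677) = -5.0, clip(7.8993) = 4.0
Projection = [-3.2159, 4.0, -5.0, 4.0]
Squared diffs: [0.0, 3.5604, 23.6945, 15.2045]
Distance = sqrt(42.4594) = 6.5161


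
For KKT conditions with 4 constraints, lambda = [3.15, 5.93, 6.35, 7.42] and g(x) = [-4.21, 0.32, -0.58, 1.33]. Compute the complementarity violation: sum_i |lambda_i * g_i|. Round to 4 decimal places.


KKT complementary slackness check:
lambda_1 * g_1 = 3.15 * -4.21 = -13.2615
lambda_2 * g_2 = 5.93 * 0.32 = 1.8976
lambda_3 * g_3 = 6.35 * -0.58 = -3.683
lambda_4 * g_4 = 7.42 * 1.33 = 9.8686
Total violation = 13.2615 + 1.8976 + 3.683 + 9.8686 = 28.7107


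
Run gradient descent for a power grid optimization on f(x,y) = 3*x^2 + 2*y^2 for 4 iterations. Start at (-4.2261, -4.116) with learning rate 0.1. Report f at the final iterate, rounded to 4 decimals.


Gradient descent on f(x,y) = 3*x^2 + 2*y^2.
Starting point: (-4.2261, -4.116), alpha = 0.1
Step 1: grad_x = 2*3*-4.2261 = -25.3566, grad_y = 2*2*-4.116 = -16.464
  x_1 = -4.2261 - 0.1*-25.3566 = -1.6904
  y_1 = -4.116 - 0.1*-16.464 = -2.4696
Step 2: grad_x = 2*3*-1.6904 = -10.1426, grad_y = 2*2*-2.4696 = -9.8784
  x_2 = -1.6904 - 0.1*-10.1426 = -0.6762
  y_2 = -2.4696 - 0.1*-9.8784 = -1.4818
Step 3: grad_x = 2*3*-0.6762 = -4.0571, grad_y = 2*2*-1.4818 = -5.927
  x_3 = -0.6762 - 0.1*-4.0571 = -0.2705
  y_3 = -1.4818 - 0.1*-5.927 = -0.8891
Step 4: grad_x = 2*3*-0.2705 = -1.6228, grad_y = 2*2*-0.8891 = -3.5562
  x_4 = -0.2705 - 0.1*-1.6228 = -0.1082
  y_4 = -0.8891 - 0.1*-3.5562 = -0.5334
f(-0.1082, -0.5334) = 3*(-0.1082)^2 + 2*(-0.5334)^2 = 0.6042


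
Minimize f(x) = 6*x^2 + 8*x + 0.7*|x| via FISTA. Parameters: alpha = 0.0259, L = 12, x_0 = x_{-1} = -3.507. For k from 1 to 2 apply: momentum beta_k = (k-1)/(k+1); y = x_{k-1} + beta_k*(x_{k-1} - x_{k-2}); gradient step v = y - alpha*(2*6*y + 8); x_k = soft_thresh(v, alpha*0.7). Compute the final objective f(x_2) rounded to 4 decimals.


FISTA on f(x) = 6*x^2 + 8*x + 0.7*|x|
L = 12, alpha = 0.0259
Iteration 1: beta = 0.0, y = -3.507 + 0.0*(-3.507 + 3.507) = -3.507
  grad(y) = -34.084, v = y - alpha*grad = -2.6242
  prox(v) = soft_thresh(-2.6242, 0.0181) = -2.6061
Iteration 2: beta = 0.3333, y = -2.6061 + 0.3333*(-2.6061 + 3.507) = -2.3058
  grad(y) = -19.6695, v = y - alpha*grad = -1.7964
  prox(v) = soft_thresh(-1.7964, 0.0181) = -1.7782
f(x_2) = 6*(-1.7782)^2 + 8*(-1.7782) + 0.7*|-1.7782| = 5.9914


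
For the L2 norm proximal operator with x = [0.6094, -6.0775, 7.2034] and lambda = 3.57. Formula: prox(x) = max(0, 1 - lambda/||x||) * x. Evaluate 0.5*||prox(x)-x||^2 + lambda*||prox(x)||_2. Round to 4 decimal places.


Step 1: Compute ||x||.
||x|| = 9.4444
Step 2: Compute scaling factor.
scale = max(0, 1 - 3.57/9.4444) = 0.622
Step 3: prox(x) = [0.379, -3.7802, 4.4805]
||prox(x)|| = 5.8744
Step 4: Proximal objective.
0.5*||prox-x||^2 = 6.3725
lambda*||prox|| = 20.9716
Total = 27.344


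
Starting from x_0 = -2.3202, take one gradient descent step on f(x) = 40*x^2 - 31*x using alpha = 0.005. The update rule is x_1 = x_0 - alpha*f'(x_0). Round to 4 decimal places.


We compute the gradient at x_0 and apply the update.
f'(x) = 80*x - 31
f'(-2.3202) = 80*-2.3202 - 31 = -216.616
x_1 = -2.3202 - 0.005*-216.616 = -1.2371


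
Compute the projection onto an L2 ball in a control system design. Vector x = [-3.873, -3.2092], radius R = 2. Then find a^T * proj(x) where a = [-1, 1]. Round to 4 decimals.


Step 1: Compute ||x|| (intermediates to 6 decimals).
||x|| = sqrt((-3.873)^2 + (-3.2092)^2) = 5.02982
Step 2: Project.
Since ||x|| > R, scale = R/||x|| = 2/5.02982 = 0.397629, proj(x) = scale * x
proj(x) = [-1.540017, -1.276071]
Step 3: Dot product.
a^T * proj(x) = -1*(-1.540017) + 1*(-1.276071) = 0.2639


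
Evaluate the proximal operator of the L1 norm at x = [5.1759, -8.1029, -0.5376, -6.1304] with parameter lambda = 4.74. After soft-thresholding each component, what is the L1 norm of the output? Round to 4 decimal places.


Soft-thresholding with lambda = 4.74:
prox(5.1759) = sign(5.1759)*max(|5.1759| - 4.74, 0) = 0.4359
prox(-8.1029) = sign(-8.1029)*max(|-8.1029| - 4.74, 0) = -3.3629
prox(-0.5376) = sign(-0.5376)*max(|-0.5376| - 4.74, 0) = 0.0
prox(-6.1304) = sign(-6.1304)*max(|-6.1304| - 4.74, 0) = -1.3904
prox(x) = [0.4359, -3.3629, 0.0, -1.3904]
||prox(x)||_1 = 0.4359 + 3.3629 + 0.0 + 1.3904 = 5.1892


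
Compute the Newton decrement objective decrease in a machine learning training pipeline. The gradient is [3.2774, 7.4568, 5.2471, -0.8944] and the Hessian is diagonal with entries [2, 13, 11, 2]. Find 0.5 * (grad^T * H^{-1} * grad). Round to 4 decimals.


Step 1: H is diagonal, so H^(-1) * g = [1.6387, 0.5736, 0.477, -0.4472].
Step 2: g^T H^(-1) g = sum_i g_i^2 / H_ii
  = (3.2774)^2/2 + (7.4568)^2/13 + (5.2471)^2/11 + (-0.8944)^2/2
  = 5.3707 + 4.2772 + 2.5029 + 0.4 = 12.5508
Step 3: Objective decrease = 0.5 * g^T H^(-1) g = 6.2754


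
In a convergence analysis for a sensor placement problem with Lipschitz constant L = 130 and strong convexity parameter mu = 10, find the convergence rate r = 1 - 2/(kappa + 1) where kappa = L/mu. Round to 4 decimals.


Step 1: Compute the condition number.
kappa = L/mu = 130/10 = 13.0
Step 2: Compute the convergence rate.
r = 1 - 2/(kappa + 1) = 1 - 2*mu/(L + mu) = (L - mu)/(L + mu) = 120/140 = 0.8571


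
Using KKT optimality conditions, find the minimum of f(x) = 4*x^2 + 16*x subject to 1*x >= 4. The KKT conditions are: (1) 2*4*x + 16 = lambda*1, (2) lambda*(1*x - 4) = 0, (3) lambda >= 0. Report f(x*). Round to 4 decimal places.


Step 1: Try lambda = 0 (constraint inactive).
x_unc = -16/(2*4) = -2.0
Check: 1*-2.0 = -2.0 < 4 -- violated!
Step 2: Constraint must be active: 1*x = 4
x* = 4/1 = 4.0
lambda = (2*4*4.0 + 16)/1 = 48.0
Step 3: Compute optimal value.
f(x*) = 4*4.0^2 + 16*4.0 = 128.0


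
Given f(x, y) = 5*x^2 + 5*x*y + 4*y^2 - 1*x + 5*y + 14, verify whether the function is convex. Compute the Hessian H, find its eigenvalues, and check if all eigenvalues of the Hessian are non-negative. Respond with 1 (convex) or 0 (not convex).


The Hessian of f(x,y) = 5*x^2 + 5*x*y + 4*y^2 - 1*x + 5*y + 14 is:
H = [[10, 5], [5, 8]]
Trace = 10 + 8 = 18
Determinant = 10*8 - (5)^2 = 55
Discriminant = (18)^2 - 4*55 = 104.0
Eigenvalues: lambda_1 = 3.901, lambda_2 = 14.099
The function is convex.

1


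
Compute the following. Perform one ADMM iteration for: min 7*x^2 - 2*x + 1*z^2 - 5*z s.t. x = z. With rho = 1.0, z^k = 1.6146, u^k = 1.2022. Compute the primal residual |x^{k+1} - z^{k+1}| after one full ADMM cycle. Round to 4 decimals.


ADMM iteration with rho = 1.0, z^k = 1.6146, u^k = 1.2022
Step 1: x-update.
Minimize 7*x^2 - 2*x + (1.0/2)*(x - 1.6146 + 1.2022)^2
FOC: (2*7 + 1.0)*x = 2 + 1.0*(1.6146 - 1.2022)
x^{k+1} = 0.1608
Step 2: z-update.
Minimize 1*z^2 - 5*z + (1.0/2)*(0.1608 - z + 1.2022)^2
FOC: (2*1 + 1.0)*z = 5 + 1.0*(0.1608 + 1.2022)
z^{k+1} = 2.121
Step 3: u-update.
u^{k+1} = 1.2022 + 0.1608 - 2.121 = -0.758
Step 4: Primal residual = |0.1608 - 2.121| = 1.9602


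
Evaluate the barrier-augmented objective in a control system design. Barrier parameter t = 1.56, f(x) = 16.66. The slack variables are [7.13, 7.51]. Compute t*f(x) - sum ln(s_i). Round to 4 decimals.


Step 1: Compute log-barrier.
ln values: [1.9643, 2.0162]
phi = -(1.9643 + 2.0162) = -3.9805
Step 2: Compute augmented objective.
t*f(x) = 1.56*16.66 = 25.9896
Total = 25.9896 - 3.9805 = 22.0091


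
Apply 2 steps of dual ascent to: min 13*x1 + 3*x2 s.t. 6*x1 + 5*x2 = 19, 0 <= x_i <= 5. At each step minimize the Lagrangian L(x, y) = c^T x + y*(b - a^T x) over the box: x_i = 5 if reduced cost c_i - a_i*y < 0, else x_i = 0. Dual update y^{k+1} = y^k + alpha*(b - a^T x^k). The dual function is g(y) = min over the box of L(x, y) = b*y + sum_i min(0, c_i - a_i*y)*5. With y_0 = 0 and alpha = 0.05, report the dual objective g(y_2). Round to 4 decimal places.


Dual ascent for LP: min 13*x1 + 3*x2, 6*x1 + 5*x2 = 19, 0 <= x_i <= 5
Step 1: y^k = 0.0, reduced costs: (13.0, 3.0)
  x^k = (0.0, 0.0), subgradient = b - a^T x = 19.0
  y^{k+1} = 0.0 + 0.05*19.0 = 0.95
Step 2: y^k = 0.95, reduced costs: (7.3, -1.75)
  x^k = (0.0, 5.0), subgradient = b - a^T x = -6.0
  y^{k+1} = 0.95 + 0.05*-6.0 = 0.65
Dual objective at y_2 = 0.65: reduced costs (9.1, -0.25), box minimizer x = (0.0, 5.0)
g(y_2) = b*y + (c1 - a1*y)*x1 + (c2 - a2*y)*x2 = 19*0.65 + 9.1*0.0 + (-0.25)*5.0 = 12.35 + 0.0 - 1.25 = 11.1


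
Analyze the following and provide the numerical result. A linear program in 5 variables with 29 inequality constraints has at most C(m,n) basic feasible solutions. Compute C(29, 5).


Each vertex corresponds to some choice of n active constraints out of m, so the number of vertices is at most C(m, n) = m! / (n!(m-n)!).
m = 29, n = 5
Numerator: 29 * 28 * 27 * 26 * 25
Denominator: 5! = 120
C(29, 5) = 118755


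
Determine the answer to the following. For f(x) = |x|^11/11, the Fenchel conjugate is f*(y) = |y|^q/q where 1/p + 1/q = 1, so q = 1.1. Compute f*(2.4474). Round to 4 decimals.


The conjugate exponent q satisfies 1/p + 1/q = 1.
p = 11, so q = 11/(11 - 1) = 1.1
|y|^q = 2.4474^1.1 = 2.6766
f*(2.4474) = 2.6766 / 1.1 = 2.4332


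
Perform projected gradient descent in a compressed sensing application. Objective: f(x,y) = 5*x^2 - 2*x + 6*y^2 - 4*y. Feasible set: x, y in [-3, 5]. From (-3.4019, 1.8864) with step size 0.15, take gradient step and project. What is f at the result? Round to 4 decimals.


Step 1: Compute gradient at (-3.4019, 1.8864).
grad_x = 2*5*-3.4019 - 2 = -36.019
grad_y = 2*6*1.8864 - 4 = 18.6368
Step 2: Gradient step.
x_raw = -3.4019 - 0.15*-36.019 = 2.001
y_raw = 1.8864 - 0.15*18.6368 = -0.9091
Step 3: Project onto [-3, 5].
x_proj = clip(2.001) = 2.001
y_proj = clip(-0.9091) = -0.9091
Step 4: Evaluate f.
f(2.001, -0.9091) = 24.6126


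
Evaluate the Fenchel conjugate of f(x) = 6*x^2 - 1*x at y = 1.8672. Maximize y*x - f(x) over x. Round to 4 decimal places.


f*(y) = sup_x {y*x - a*x^2 - b*x} = sup_x {(y-b)*x - a*x^2}
FOC: (y - b) - 2a*x = 0 => x* = (y - b)/(2a)
x* = (1.8672 + 1)/(2*6) = 0.2389
f*(1.8672) = (y-b)^2/(4a) = (1.8672 + 1)^2/(4*6)
= 8.2208/24 = 0.3425


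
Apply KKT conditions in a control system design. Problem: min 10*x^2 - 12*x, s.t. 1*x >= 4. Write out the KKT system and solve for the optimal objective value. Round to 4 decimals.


Step 1: Try lambda = 0 (constraint inactive).
x_unc = 12/(2*10) = 0.6
Check: 1*0.6 = 0.6 < 4 -- violated!
Step 2: Constraint must be active: 1*x = 4
x* = 4/1 = 4.0
lambda = (2*10*4.0 - 12)/1 = 68.0
Step 3: Compute optimal value.
f(x*) = 10*4.0^2 - 12*4.0 = 112.0


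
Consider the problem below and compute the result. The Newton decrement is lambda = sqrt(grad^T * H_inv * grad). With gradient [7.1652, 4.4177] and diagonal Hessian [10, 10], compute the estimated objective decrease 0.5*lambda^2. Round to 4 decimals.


Step 1: H is diagonal, so H^(-1) * g = [0.7165, 0.4418].
Step 2: g^T H^(-1) g = sum_i g_i^2 / H_ii
  = (7.1652)^2/10 + (4.4177)^2/10
  = 5.134 + 1.9516 = 7.0856
Step 3: Objective decrease = 0.5 * g^T H^(-1) g = 3.5428


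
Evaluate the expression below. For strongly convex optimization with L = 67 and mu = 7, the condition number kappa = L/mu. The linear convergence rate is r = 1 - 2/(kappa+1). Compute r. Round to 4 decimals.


Step 1: Compute the condition number.
kappa = L/mu = 67/7 = 9.5714
Step 2: Compute the convergence rate.
r = 1 - 2/(kappa + 1) = 1 - 2*mu/(L + mu) = (L - mu)/(L + mu) = 60/74 = 0.8108


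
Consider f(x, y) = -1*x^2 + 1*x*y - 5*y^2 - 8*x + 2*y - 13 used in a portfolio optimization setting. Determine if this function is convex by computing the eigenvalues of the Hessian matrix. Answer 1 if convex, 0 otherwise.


The Hessian of f(x,y) = -1*x^2 + 1*x*y - 5*y^2 - 8*x + 2*y - 13 is:
H = [[-2, 1], [1, -10]]
Trace = -2 - 10 = -12
Determinant = -2*-10 - (1)^2 = 19
Discriminant = (-12)^2 - 4*19 = 68.0
Eigenvalues: lambda_1 = -10.1231, lambda_2 = -1.8769
The function is not convex.

0


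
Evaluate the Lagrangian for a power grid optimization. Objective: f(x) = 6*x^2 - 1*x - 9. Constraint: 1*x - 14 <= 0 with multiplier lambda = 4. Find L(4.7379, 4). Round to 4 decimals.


Step 1: Evaluate f(x).
f(4.7379) = 6*4.7379^2 - 1*4.7379 - 9 = 120.9483
Step 2: Evaluate g(x).
g(4.7379) = 1*4.7379 - 14 = -9.2621
Step 3: Compute Lagrangian.
L = 120.9483 + 4*-9.2621 = 83.8999


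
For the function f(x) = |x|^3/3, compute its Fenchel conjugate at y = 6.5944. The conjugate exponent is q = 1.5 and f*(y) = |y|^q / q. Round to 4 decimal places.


The conjugate exponent q satisfies 1/p + 1/q = 1.
p = 3, so q = 3/(3 - 1) = 1.5
|y|^q = 6.5944^1.5 = 16.9341
f*(6.5944) = 16.9341 / 1.5 = 11.2894


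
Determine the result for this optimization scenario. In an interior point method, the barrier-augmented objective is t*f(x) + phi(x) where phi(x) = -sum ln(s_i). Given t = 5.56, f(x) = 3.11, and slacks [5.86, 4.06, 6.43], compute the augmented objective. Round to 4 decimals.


Step 1: Compute log-barrier.
ln values: [1.7681, 1.4012, 1.861]
phi = -(1.7681 + 1.4012 + 1.861) = -5.0303
Step 2: Compute augmented objective.
t*f(x) = 5.56*3.11 = 17.2916
Total = 17.2916 - 5.0303 = 12.2613


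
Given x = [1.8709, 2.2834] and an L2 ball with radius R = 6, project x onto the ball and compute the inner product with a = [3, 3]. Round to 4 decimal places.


Step 1: Compute ||x|| (intermediates to 6 decimals).
||x|| = sqrt(1.8709^2 + 2.2834^2) = 2.951979
Step 2: Project.
Since ||x|| <= R, proj = x (no scaling needed).
proj(x) = [1.8709, 2.2834]
Step 3: Dot product.
a^T * proj(x) = 3*1.8709 + 3*2.2834 = 12.4629


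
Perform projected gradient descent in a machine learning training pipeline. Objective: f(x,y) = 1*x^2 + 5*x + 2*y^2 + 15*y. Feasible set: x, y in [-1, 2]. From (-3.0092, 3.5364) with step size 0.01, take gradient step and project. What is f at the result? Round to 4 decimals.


Step 1: Compute gradient at (-3.0092, 3.5364).
grad_x = 2*1*-3.0092 + 5 = -1.0184
grad_y = 2*2*3.5364 + 15 = 29.1456
Step 2: Gradient step.
x_raw = -3.0092 - 0.01*-1.0184 = -2.999
y_raw = 3.5364 - 0.01*29.1456 = 3.2449
Step 3: Project onto [-1, 2].
x_proj = clip(-2.999) = -1.0
y_proj = clip(3.2449) = 2.0
Step 4: Evaluate f.
f(-1.0, 2.0) = 34.0


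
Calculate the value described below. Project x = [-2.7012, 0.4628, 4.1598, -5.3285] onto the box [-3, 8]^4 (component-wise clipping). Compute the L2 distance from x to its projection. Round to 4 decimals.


Project each component onto [-3, 8].
clip(-2.7012) = -2.7012, clip(0.4628) = 0.4628, clip(4.1598) = 4.1598, clip(-5.3285) = -3.0
Projection = [-2.7012, 0.4628, 4.1598, -3.0]
Squared diffs: [0.0, 0.0, 0.0, 5.4219]
Distance = sqrt(5.4219) = 2.3285


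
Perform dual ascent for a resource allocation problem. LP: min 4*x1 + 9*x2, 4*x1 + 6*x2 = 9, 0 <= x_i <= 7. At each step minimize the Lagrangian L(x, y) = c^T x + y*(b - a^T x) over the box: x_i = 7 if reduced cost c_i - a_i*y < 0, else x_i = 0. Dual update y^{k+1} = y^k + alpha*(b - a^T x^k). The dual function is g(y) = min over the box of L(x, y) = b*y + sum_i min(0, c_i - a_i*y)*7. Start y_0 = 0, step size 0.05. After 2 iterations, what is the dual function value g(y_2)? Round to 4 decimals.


Dual ascent for LP: min 4*x1 + 9*x2, 4*x1 + 6*x2 = 9, 0 <= x_i <= 7
Step 1: y^k = 0.0, reduced costs: (4.0, 9.0)
  x^k = (0.0, 0.0), subgradient = b - a^T x = 9.0
  y^{k+1} = 0.0 + 0.05*9.0 = 0.45
Step 2: y^k = 0.45, reduced costs: (2.2, 6.3)
  x^k = (0.0, 0.0), subgradient = b - a^T x = 9.0
  y^{k+1} = 0.45 + 0.05*9.0 = 0.9
Dual objective at y_2 = 0.9: reduced costs (0.4, 3.6), box minimizer x = (0.0, 0.0)
g(y_2) = b*y + (c1 - a1*y)*x1 + (c2 - a2*y)*x2 = 9*0.9 + 0.4*0.0 + 3.6*0.0 = 8.1 + 0.0 + 0.0 = 8.1


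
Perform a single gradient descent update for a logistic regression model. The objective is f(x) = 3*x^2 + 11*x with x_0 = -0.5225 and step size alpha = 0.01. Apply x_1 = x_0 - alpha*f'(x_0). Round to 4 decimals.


We compute the gradient at x_0 and apply the update.
f'(x) = 6*x + 11
f'(-0.5225) = 6*-0.5225 + 11 = 7.865
x_1 = -0.5225 - 0.01*7.865 = -0.6012


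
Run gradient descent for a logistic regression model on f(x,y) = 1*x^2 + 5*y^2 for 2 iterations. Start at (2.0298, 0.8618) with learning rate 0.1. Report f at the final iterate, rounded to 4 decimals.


Gradient descent on f(x,y) = 1*x^2 + 5*y^2.
Starting point: (2.0298, 0.8618), alpha = 0.1
Step 1: grad_x = 2*1*2.0298 = 4.0596, grad_y = 2*5*0.8618 = 8.618
  x_1 = 2.0298 - 0.1*4.0596 = 1.6238
  y_1 = 0.8618 - 0.1*8.618 = -0.0
Step 2: grad_x = 2*1*1.6238 = 3.2477, grad_y = 2*5*-0.0 = -0.0
  x_2 = 1.6238 - 0.1*3.2477 = 1.2991
  y_2 = -0.0 - 0.1*-0.0 = 0.0
f(1.2991, 0.0) = 1*1.2991^2 + 5*0.0^2 = 1.6876


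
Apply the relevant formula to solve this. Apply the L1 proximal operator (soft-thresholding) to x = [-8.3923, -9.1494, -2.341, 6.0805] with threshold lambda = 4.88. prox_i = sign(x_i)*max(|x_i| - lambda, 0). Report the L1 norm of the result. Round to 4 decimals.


Soft-thresholding with lambda = 4.88:
prox(-8.3923) = sign(-8.3923)*max(|-8.3923| - 4.88, 0) = -3.5123
prox(-9.1494) = sign(-9.1494)*max(|-9.1494| - 4.88, 0) = -4.2694
prox(-2.341) = sign(-2.341)*max(|-2.341| - 4.88, 0) = 0.0
prox(6.0805) = sign(6.0805)*max(|6.0805| - 4.88, 0) = 1.2005
prox(x) = [-3.5123, -4.2694, 0.0, 1.2005]
||prox(x)||_1 = 3.5123 + 4.2694 + 0.0 + 1.2005 = 8.9822


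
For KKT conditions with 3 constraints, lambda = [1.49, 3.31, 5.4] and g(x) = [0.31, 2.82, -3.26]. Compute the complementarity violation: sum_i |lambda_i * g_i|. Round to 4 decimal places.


KKT complementary slackness check:
lambda_1 * g_1 = 1.49 * 0.31 = 0.4619
lambda_2 * g_2 = 3.31 * 2.82 = 9.3342
lambda_3 * g_3 = 5.4 * -3.26 = -17.604
Total violation = 0.4619 + 9.3342 + 17.604 = 27.4001


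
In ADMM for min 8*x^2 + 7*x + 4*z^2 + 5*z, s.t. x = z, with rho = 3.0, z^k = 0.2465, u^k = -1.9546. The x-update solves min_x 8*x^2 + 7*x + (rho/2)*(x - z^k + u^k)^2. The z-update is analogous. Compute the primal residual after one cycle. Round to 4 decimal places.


ADMM iteration with rho = 3.0, z^k = 0.2465, u^k = -1.9546
Step 1: x-update.
Minimize 8*x^2 + 7*x + (3.0/2)*(x - 0.2465 - 1.9546)^2
FOC: (2*8 + 3.0)*x = -7 + 3.0*(0.2465 + 1.9546)
x^{k+1} = -0.0209
Step 2: z-update.
Minimize 4*z^2 + 5*z + (3.0/2)*(-0.0209 - z - 1.9546)^2
FOC: (2*4 + 3.0)*z = -5 + 3.0*(-0.0209 - 1.9546)
z^{k+1} = -0.9933
Step 3: u-update.
u^{k+1} = -1.9546 - 0.0209 + 0.9933 = -0.9822
Step 4: Primal residual = |-0.0209 + 0.9933| = 0.9724


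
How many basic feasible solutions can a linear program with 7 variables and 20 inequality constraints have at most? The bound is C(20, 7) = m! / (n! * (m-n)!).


Each vertex corresponds to some choice of n active constraints out of m, so the number of vertices is at most C(m, n) = m! / (n!(m-n)!).
m = 20, n = 7
Numerator: 20 * 19 * 18 * 17 * 16 * 15 * 14
Denominator: 7! = 5040
C(20, 7) = 77520


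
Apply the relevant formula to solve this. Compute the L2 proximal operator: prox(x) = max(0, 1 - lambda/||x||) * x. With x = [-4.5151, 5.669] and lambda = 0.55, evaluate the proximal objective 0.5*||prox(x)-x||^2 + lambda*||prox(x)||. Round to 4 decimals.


Step 1: Compute ||x||.
||x|| = 7.2473
Step 2: Compute scaling factor.
scale = max(0, 1 - 0.55/7.2473) = 0.9241
Step 3: prox(x) = [-4.1724, 5.2388]
||prox(x)|| = 6.6973
Step 4: Proximal objective.
0.5*||prox-x||^2 = 0.1513
lambda*||prox|| = 3.6835
Total = 3.8348


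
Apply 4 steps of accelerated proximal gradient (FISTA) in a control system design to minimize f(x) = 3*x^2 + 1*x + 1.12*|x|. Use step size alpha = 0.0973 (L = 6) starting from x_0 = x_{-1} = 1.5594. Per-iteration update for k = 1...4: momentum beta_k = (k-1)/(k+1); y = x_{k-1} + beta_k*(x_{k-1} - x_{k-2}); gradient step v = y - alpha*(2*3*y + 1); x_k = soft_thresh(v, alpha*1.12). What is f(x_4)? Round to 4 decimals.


FISTA on f(x) = 3*x^2 + 1*x + 1.12*|x|
L = 6, alpha = 0.0973
Iteration 1: beta = 0.0, y = 1.5594 + 0.0*(1.5594 - 1.5594) = 1.5594
  grad(y) = 10.3564, v = y - alpha*grad = 0.5517
  prox(v) = soft_thresh(0.5517, 0.109) = 0.4427
Iteration 2: beta = 0.3333, y = 0.4427 + 0.3333*(0.4427 - 1.5594) = 0.0705
  grad(y) = 1.4232, v = y - alpha*grad = -0.0679
  prox(v) = soft_thresh(-0.0679, 0.109) = 0.0
Iteration 3: beta = 0.5, y = 0.0 + 0.5*(0.0 - 0.4427) = -0.2214
  grad(y) = -0.3282, v = y - alpha*grad = -0.1894
  prox(v) = soft_thresh(-0.1894, 0.109) = -0.0805
Iteration 4: beta = 0.6, y = -0.0805 + 0.6*(-0.0805 - 0.0) = -0.1287
  grad(y) = 0.2276, v = y - alpha*grad = -0.1509
  prox(v) = soft_thresh(-0.1509, 0.109) = -0.0419
f(x_4) = 3*(-0.0419)^2 + 1*(-0.0419) + 1.12*|-0.0419| = 0.0103


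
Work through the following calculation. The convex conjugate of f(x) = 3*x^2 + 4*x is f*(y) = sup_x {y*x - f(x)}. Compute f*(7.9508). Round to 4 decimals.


f*(y) = sup_x {y*x - a*x^2 - b*x} = sup_x {(y-b)*x - a*x^2}
FOC: (y - b) - 2a*x = 0 => x* = (y - b)/(2a)
x* = (7.9508 - 4)/(2*3) = 0.6585
f*(7.9508) = (y-b)^2/(4a) = (7.9508 - 4)^2/(4*3)
= 15.6088/12 = 1.3007


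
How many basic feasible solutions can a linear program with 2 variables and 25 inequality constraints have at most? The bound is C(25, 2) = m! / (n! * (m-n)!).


Each vertex corresponds to some choice of n active constraints out of m, so the number of vertices is at most C(m, n) = m! / (n!(m-n)!).
m = 25, n = 2
Numerator: 25 * 24
Denominator: 2! = 2
C(25, 2) = 300


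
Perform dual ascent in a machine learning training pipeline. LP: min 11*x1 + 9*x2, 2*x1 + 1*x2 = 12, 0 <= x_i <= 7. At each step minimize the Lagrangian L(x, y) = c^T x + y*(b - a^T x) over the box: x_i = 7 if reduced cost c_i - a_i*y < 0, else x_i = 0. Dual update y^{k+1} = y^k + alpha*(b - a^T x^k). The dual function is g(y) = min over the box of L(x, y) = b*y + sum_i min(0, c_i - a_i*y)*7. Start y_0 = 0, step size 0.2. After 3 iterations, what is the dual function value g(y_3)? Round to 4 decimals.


Dual ascent for LP: min 11*x1 + 9*x2, 2*x1 + 1*x2 = 12, 0 <= x_i <= 7
Step 1: y^k = 0.0, reduced costs: (11.0, 9.0)
  x^k = (0.0, 0.0), subgradient = b - a^T x = 12.0
  y^{k+1} = 0.0 + 0.2*12.0 = 2.4
Step 2: y^k = 2.4, reduced costs: (6.2, 6.6)
  x^k = (0.0, 0.0), subgradient = b - a^T x = 12.0
  y^{k+1} = 2.4 + 0.2*12.0 = 4.8
Step 3: y^k = 4.8, reduced costs: (1.4, 4.2)
  x^k = (0.0, 0.0), subgradient = b - a^T x = 12.0
  y^{k+1} = 4.8 + 0.2*12.0 = 7.2
Dual objective at y_3 = 7.2: reduced costs (-3.4, 1.8), box minimizer x = (7.0, 0.0)
g(y_3) = b*y + (c1 - a1*y)*x1 + (c2 - a2*y)*x2 = 12*7.2 + (-3.4)*7.0 + 1.8*0.0 = 86.4 - 23.8 + 0.0 = 62.6


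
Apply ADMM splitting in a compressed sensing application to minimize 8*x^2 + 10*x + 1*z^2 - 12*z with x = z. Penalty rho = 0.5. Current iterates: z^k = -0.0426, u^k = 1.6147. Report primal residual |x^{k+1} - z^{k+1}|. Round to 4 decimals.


ADMM iteration with rho = 0.5, z^k = -0.0426, u^k = 1.6147
Step 1: x-update.
Minimize 8*x^2 + 10*x + (0.5/2)*(x + 0.0426 + 1.6147)^2
FOC: (2*8 + 0.5)*x = -10 + 0.5*(-0.0426 - 1.6147)
x^{k+1} = -0.6563
Step 2: z-update.
Minimize 1*z^2 - 12*z + (0.5/2)*(-0.6563 - z + 1.6147)^2
FOC: (2*1 + 0.5)*z = 12 + 0.5*(-0.6563 + 1.6147)
z^{k+1} = 4.9917
Step 3: u-update.
u^{k+1} = 1.6147 - 0.6563 - 4.9917 = -4.0333
Step 4: Primal residual = |-0.6563 - 4.9917| = 5.648


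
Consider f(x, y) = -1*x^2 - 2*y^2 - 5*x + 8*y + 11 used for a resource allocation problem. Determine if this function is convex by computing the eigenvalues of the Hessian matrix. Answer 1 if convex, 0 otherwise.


The Hessian of f(x,y) = -1*x^2 - 2*y^2 - 5*x + 8*y + 11 is:
H = [[-2, 0], [0, -4]]
Trace = -2 - 4 = -6
Determinant = -2*-4 - (0)^2 = 8
Discriminant = (-6)^2 - 4*8 = 4.0
Eigenvalues: lambda_1 = -4.0, lambda_2 = -2.0
The function is not convex.

0
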